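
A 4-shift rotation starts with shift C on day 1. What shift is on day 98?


Shifts: A, B, C, D
Start: C (index 2)
Day 98: (2 + 98 - 1) mod 4
= 99 mod 4
= 3
Index 3 → shift D

Shift D


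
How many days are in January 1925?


31 days

Month: January (month 1)
January has 31 days


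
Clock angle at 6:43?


Hour hand = 6×30 + 43×0.5 = 201.5°
Minute hand = 43×6 = 258°
Difference = |201.5 - 258| = 56.5°

56.5°


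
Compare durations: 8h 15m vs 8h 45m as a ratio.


Duration 1: 495 minutes
Duration 2: 525 minutes
Ratio = 495:525
GCD = 15
Simplified = 33:35
As a decimal: 33/35 ≈ 0.94

33:35 (0.94)


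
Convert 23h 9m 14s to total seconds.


Hours: 23 × 3600 = 82800
Minutes: 9 × 60 = 540
Seconds: 14
Total = 82800 + 540 + 14 = 83354

83354 seconds


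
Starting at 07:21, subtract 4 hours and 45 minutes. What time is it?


02:36

Start: 441 minutes from midnight
Subtract: 285 minutes
Remaining: 441 - 285 = 156
Hours: 2, Minutes: 36


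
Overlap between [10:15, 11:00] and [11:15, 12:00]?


Meeting A: 615-660 (in minutes from midnight)
Meeting B: 675-720
Overlap start = max(615, 675) = 675
Overlap end = min(660, 720) = 660
Overlap = max(0, 660 - 675) = 0 min

0 minutes


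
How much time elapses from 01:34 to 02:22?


End time in minutes: 2×60 + 22 = 142
Start time in minutes: 1×60 + 34 = 94
Difference = 142 - 94 = 48 minutes
= 0 hours 48 minutes

0h 48m


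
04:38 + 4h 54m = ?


09:32

Start: 278 minutes from midnight
Add: 294 minutes
Total: 572 minutes
Hours: 572 ÷ 60 = 9 remainder 32


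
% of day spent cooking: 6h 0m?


Time: 360 minutes
Day: 1440 minutes
Percentage = (360/1440) × 100 = 25.0%

25.0%


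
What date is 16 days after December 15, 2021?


December 31, 2021

Start: December 15, 2021
Add 16 days
December 15 + 16 = December 31, 2021


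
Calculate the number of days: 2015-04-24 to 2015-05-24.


30 days

From April 24, 2015 to May 24, 2015
Rest of April 2015: 30 - 24 = 6
Days into May 2015: 24
Total = 6 + 24 = 30 days


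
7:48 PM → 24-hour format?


Input: 7:48 PM
PM: 7 + 12 = 19

19:48


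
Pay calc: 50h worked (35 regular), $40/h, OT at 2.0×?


$2600.00

Regular: 35h × $40 = $1400.00
Overtime: 50 - 35 = 15h
OT pay: 15h × $40 × 2.0 = $1200.00
Total = $1400.00 + $1200.00 = $2600.00


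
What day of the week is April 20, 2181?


Friday

Zeller's congruence:
q=20, m=4, k=81, j=21
h = (20 + ⌊13×5/5⌋ + 81 + ⌊81/4⌋ + ⌊21/4⌋ - 2×21) mod 7
= (20 + 13 + 81 + 20 + 5 - 42) mod 7
= 97 mod 7 = 6
h=6 → Friday


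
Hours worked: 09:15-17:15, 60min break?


Total time = (17×60+15) - (9×60+15)
= 1035 - 555 = 480 min
Minus break: 480 - 60 = 420 min
= 7h 0m

7h 0m (420 minutes)


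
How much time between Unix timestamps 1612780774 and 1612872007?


91233 seconds (25.3 hours / 1.06 days)

Difference = 1612872007 - 1612780774 = 91233 seconds
In hours: 91233 / 3600 ≈ 25.3
In days: 91233 / 86400 ≈ 1.06


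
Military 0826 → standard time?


8:26 AM

Hour: 8
8 < 12 → AM


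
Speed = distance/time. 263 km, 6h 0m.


43.8 km/h

Distance: 263 km
Time: 6 hours
Speed = 263 / 6 ≈ 43.8 km/h


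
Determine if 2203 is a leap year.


Rules: divisible by 4 AND (not by 100 OR by 400)
2203 ÷ 4 = 550 remainder 3 → not divisible by 4
Not divisible by 4 → not a leap year

No


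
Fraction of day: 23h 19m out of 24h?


0.9715 (97.15%)

Total minutes: 23×60 + 19 = 1399
Day = 24×60 = 1440 minutes
Fraction = 1399/1440 ≈ 0.9715
As a percentage: 1399/1440 × 100 ≈ 97.15%


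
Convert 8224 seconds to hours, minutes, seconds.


Hours: 8224 ÷ 3600 = 2 remainder 1024
Minutes: 1024 ÷ 60 = 17 remainder 4
Seconds: 4

2h 17m 4s


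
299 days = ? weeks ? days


42 weeks 5 days

Weeks: 299 ÷ 7 = 42 remainder 5


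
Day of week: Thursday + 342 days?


Start: Thursday (index 3)
(3 + 342) mod 7
= 345 mod 7
= 2
Index 2 → Wednesday

Wednesday


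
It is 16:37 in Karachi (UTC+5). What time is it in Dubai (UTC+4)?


15:37

Time difference = UTC+4 - UTC+5 = -1 hours
New hour = (16 -1) mod 24
= 15 mod 24 = 15
Minutes unchanged → 15:37


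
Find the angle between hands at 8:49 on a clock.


Hour hand = 8×30 + 49×0.5 = 264.5°
Minute hand = 49×6 = 294°
Difference = |264.5 - 294| = 29.5°

29.5°


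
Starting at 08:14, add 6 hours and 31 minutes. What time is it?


Start: 494 minutes from midnight
Add: 391 minutes
Total: 885 minutes
Hours: 885 ÷ 60 = 14 remainder 45

14:45


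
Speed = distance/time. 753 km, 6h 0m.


Distance: 753 km
Time: 6 hours
Speed = 753 / 6 = 125.5 km/h

125.5 km/h


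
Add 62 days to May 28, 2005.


July 29, 2005

Start: May 28, 2005
Add 62 days
May 28 → June 1: 31 - 28 + 1 = 4 days (62 - 4 = 58 left)
June 1 → July 1: 30 - 1 + 1 = 30 days (58 - 30 = 28 left)
July 1 + 28 = July 29, 2005


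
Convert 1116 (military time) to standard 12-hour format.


11:16 AM

Hour: 11
11 < 12 → AM


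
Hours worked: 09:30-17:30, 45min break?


7h 15m (435 minutes)

Total time = (17×60+30) - (9×60+30)
= 1050 - 570 = 480 min
Minus break: 480 - 45 = 435 min
= 7h 15m


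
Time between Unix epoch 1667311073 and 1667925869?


Difference = 1667925869 - 1667311073 = 614796 seconds
In hours: 614796 / 3600 ≈ 170.8
In days: 614796 / 86400 ≈ 7.12

614796 seconds (170.8 hours / 7.12 days)


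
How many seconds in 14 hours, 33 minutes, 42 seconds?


Hours: 14 × 3600 = 50400
Minutes: 33 × 60 = 1980
Seconds: 42
Total = 50400 + 1980 + 42 = 52422

52422 seconds


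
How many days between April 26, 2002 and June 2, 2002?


From April 26, 2002 to June 2, 2002
Rest of April 2002: 30 - 26 = 4
Full months: May 31
Days into June 2002: 2
Total = 4 + 31 + 2 = 37 days

37 days


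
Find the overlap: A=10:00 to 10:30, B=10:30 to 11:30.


0 minutes

Meeting A: 600-630 (in minutes from midnight)
Meeting B: 630-690
Overlap start = max(600, 630) = 630
Overlap end = min(630, 690) = 630
Overlap = max(0, 630 - 630) = 0 min


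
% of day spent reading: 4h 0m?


16.7%

Time: 240 minutes
Day: 1440 minutes
Percentage = (240/1440) × 100 ≈ 16.7%


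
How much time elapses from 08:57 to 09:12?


0h 15m

End time in minutes: 9×60 + 12 = 552
Start time in minutes: 8×60 + 57 = 537
Difference = 552 - 537 = 15 minutes
= 0 hours 15 minutes


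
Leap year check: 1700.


No

Rules: divisible by 4 AND (not by 100 OR by 400)
1700 ÷ 4 = 425 exactly → divisible by 4
1700 ÷ 100 = 17 exactly → divisible by 100
1700 ÷ 400 = 4 remainder 100 → not divisible by 400
Divisible by 100 but not by 400 → not a leap year


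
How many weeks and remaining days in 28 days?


Weeks: 28 ÷ 7 = 4 remainder 0

4 weeks 0 days


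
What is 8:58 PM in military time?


Input: 8:58 PM
PM: 8 + 12 = 20

20:58


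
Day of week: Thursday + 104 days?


Start: Thursday (index 3)
(3 + 104) mod 7
= 107 mod 7
= 2
Index 2 → Wednesday

Wednesday


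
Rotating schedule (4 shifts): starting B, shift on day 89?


Shifts: A, B, C, D
Start: B (index 1)
Day 89: (1 + 89 - 1) mod 4
= 89 mod 4
= 1
Index 1 → shift B

Shift B


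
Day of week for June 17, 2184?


Thursday

Zeller's congruence:
q=17, m=6, k=84, j=21
h = (17 + ⌊13×7/5⌋ + 84 + ⌊84/4⌋ + ⌊21/4⌋ - 2×21) mod 7
= (17 + 18 + 84 + 21 + 5 - 42) mod 7
= 103 mod 7 = 5
h=5 → Thursday


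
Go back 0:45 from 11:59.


11:14

Start: 719 minutes from midnight
Subtract: 45 minutes
Remaining: 719 - 45 = 674
Hours: 11, Minutes: 14


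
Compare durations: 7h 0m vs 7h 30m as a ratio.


14:15 (0.93)

Duration 1: 420 minutes
Duration 2: 450 minutes
Ratio = 420:450
GCD = 30
Simplified = 14:15
As a decimal: 14/15 ≈ 0.93


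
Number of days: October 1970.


Month: October (month 10)
October has 31 days

31 days


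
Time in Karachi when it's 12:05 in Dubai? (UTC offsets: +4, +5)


13:05

Time difference = UTC+5 - UTC+4 = +1 hours
New hour = (12 + 1) mod 24
= 13 mod 24 = 13
Minutes unchanged → 13:05


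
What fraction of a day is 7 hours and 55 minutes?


Total minutes: 7×60 + 55 = 475
Day = 24×60 = 1440 minutes
Fraction = 475/1440 ≈ 0.3299
As a percentage: 475/1440 × 100 ≈ 32.99%

0.3299 (32.99%)


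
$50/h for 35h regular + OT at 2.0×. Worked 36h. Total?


Regular: 35h × $50 = $1750.00
Overtime: 36 - 35 = 1h
OT pay: 1h × $50 × 2.0 = $100.00
Total = $1750.00 + $100.00 = $1850.00

$1850.00


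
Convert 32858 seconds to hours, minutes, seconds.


9h 7m 38s

Hours: 32858 ÷ 3600 = 9 remainder 458
Minutes: 458 ÷ 60 = 7 remainder 38
Seconds: 38


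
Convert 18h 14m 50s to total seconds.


Hours: 18 × 3600 = 64800
Minutes: 14 × 60 = 840
Seconds: 50
Total = 64800 + 840 + 50 = 65690

65690 seconds


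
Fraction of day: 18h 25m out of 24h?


0.7674 (76.74%)

Total minutes: 18×60 + 25 = 1105
Day = 24×60 = 1440 minutes
Fraction = 1105/1440 ≈ 0.7674
As a percentage: 1105/1440 × 100 ≈ 76.74%


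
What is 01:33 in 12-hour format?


1:33 AM

Hour: 1
1 < 12 → AM


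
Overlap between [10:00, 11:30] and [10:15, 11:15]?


60 minutes

Meeting A: 600-690 (in minutes from midnight)
Meeting B: 615-675
Overlap start = max(600, 615) = 615
Overlap end = min(690, 675) = 675
Overlap = max(0, 675 - 615) = 60 min


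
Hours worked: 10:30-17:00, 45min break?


Total time = (17×60+0) - (10×60+30)
= 1020 - 630 = 390 min
Minus break: 390 - 45 = 345 min
= 5h 45m

5h 45m (345 minutes)


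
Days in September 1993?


30 days

Month: September (month 9)
September has 30 days


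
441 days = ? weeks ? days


63 weeks 0 days

Weeks: 441 ÷ 7 = 63 remainder 0


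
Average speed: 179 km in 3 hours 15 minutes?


Distance: 179 km
Time: 3h 15m = 195 min = 195/60 = 13/4 hours
Speed = 179 ÷ (13/4) = 179 × 4 / 13 = 716/13 ≈ 55.1 km/h

55.1 km/h


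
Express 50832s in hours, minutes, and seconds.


14h 7m 12s

Hours: 50832 ÷ 3600 = 14 remainder 432
Minutes: 432 ÷ 60 = 7 remainder 12
Seconds: 12


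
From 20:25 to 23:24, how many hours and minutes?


2h 59m

End time in minutes: 23×60 + 24 = 1404
Start time in minutes: 20×60 + 25 = 1225
Difference = 1404 - 1225 = 179 minutes
= 2 hours 59 minutes


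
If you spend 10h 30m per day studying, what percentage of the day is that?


Time: 630 minutes
Day: 1440 minutes
Percentage = (630/1440) × 100 ≈ 43.8%

43.8%


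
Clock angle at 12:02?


11.0°

Hour hand (12 ≡ 0 on the dial): 0×30 + 2×0.5 = 1.0°
Minute hand = 2×6 = 12°
Difference = |1.0 - 12| = 11.0°


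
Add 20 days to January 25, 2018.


Start: January 25, 2018
Add 20 days
January 25 → February 1: 31 - 25 + 1 = 7 days (20 - 7 = 13 left)
February 1 + 13 = February 14, 2018

February 14, 2018


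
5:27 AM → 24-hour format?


05:27

Input: 5:27 AM
AM hour stays: 5


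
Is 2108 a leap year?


Yes

Rules: divisible by 4 AND (not by 100 OR by 400)
2108 ÷ 4 = 527 exactly → divisible by 4
2108 ÷ 100 = 21 remainder 8 → not divisible by 100
Divisible by 4 but not by 100 → leap year


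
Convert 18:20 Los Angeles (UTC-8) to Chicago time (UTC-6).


20:20

Time difference = UTC-6 - UTC-8 = +2 hours
New hour = (18 + 2) mod 24
= 20 mod 24 = 20
Minutes unchanged → 20:20


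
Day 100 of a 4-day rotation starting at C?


Shift B

Shifts: A, B, C, D
Start: C (index 2)
Day 100: (2 + 100 - 1) mod 4
= 101 mod 4
= 1
Index 1 → shift B


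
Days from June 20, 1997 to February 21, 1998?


246 days

From June 20, 1997 to February 21, 1998
Rest of June 1997: 30 - 20 = 10
Full months: July 31, August 31, September 30, October 31, November 30, December 31, January 31
Days into February 1998: 21
Total = 10 + 31 + 31 + 30 + 31 + 30 + 31 + 31 + 21 = 246 days


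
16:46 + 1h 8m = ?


Start: 1006 minutes from midnight
Add: 68 minutes
Total: 1074 minutes
Hours: 1074 ÷ 60 = 17 remainder 54

17:54


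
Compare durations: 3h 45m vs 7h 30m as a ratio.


1:2 (0.50)

Duration 1: 225 minutes
Duration 2: 450 minutes
Ratio = 225:450
GCD = 225
Simplified = 1:2
As a decimal: 1/2 = 0.50


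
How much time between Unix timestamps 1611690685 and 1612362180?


Difference = 1612362180 - 1611690685 = 671495 seconds
In hours: 671495 / 3600 ≈ 186.5
In days: 671495 / 86400 ≈ 7.77

671495 seconds (186.5 hours / 7.77 days)


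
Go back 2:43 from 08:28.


05:45

Start: 508 minutes from midnight
Subtract: 163 minutes
Remaining: 508 - 163 = 345
Hours: 5, Minutes: 45


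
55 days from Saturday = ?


Friday

Start: Saturday (index 5)
(5 + 55) mod 7
= 60 mod 7
= 4
Index 4 → Friday


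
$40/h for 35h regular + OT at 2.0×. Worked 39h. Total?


Regular: 35h × $40 = $1400.00
Overtime: 39 - 35 = 4h
OT pay: 4h × $40 × 2.0 = $320.00
Total = $1400.00 + $320.00 = $1720.00

$1720.00


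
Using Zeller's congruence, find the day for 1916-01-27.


Zeller's congruence:
q=27, m=13, k=15, j=19
h = (27 + ⌊13×14/5⌋ + 15 + ⌊15/4⌋ + ⌊19/4⌋ - 2×19) mod 7
= (27 + 36 + 15 + 3 + 4 - 38) mod 7
= 47 mod 7 = 5
h=5 → Thursday

Thursday


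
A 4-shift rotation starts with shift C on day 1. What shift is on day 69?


Shift C

Shifts: A, B, C, D
Start: C (index 2)
Day 69: (2 + 69 - 1) mod 4
= 70 mod 4
= 2
Index 2 → shift C


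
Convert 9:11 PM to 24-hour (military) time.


21:11

Input: 9:11 PM
PM: 9 + 12 = 21


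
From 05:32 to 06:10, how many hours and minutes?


0h 38m

End time in minutes: 6×60 + 10 = 370
Start time in minutes: 5×60 + 32 = 332
Difference = 370 - 332 = 38 minutes
= 0 hours 38 minutes


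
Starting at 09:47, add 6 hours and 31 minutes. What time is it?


Start: 587 minutes from midnight
Add: 391 minutes
Total: 978 minutes
Hours: 978 ÷ 60 = 16 remainder 18

16:18


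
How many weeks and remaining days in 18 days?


2 weeks 4 days

Weeks: 18 ÷ 7 = 2 remainder 4


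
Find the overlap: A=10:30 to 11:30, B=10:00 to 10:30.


0 minutes

Meeting A: 630-690 (in minutes from midnight)
Meeting B: 600-630
Overlap start = max(630, 600) = 630
Overlap end = min(690, 630) = 630
Overlap = max(0, 630 - 630) = 0 min


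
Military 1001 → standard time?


Hour: 10
10 < 12 → AM

10:01 AM


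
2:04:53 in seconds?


7493 seconds

Hours: 2 × 3600 = 7200
Minutes: 4 × 60 = 240
Seconds: 53
Total = 7200 + 240 + 53 = 7493


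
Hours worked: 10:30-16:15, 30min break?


5h 15m (315 minutes)

Total time = (16×60+15) - (10×60+30)
= 975 - 630 = 345 min
Minus break: 345 - 30 = 315 min
= 5h 15m


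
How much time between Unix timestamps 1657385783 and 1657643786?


258003 seconds (71.7 hours / 2.99 days)

Difference = 1657643786 - 1657385783 = 258003 seconds
In hours: 258003 / 3600 ≈ 71.7
In days: 258003 / 86400 ≈ 2.99


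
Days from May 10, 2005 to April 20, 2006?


345 days

From May 10, 2005 to April 20, 2006
Rest of May 2005: 31 - 10 = 21
Full months: June 30, July 31, August 31, September 30, October 31, November 30, December 31, January 31, February 2006 28, March 31
Days into April 2006: 20
Total = 21 + 30 + 31 + 31 + 30 + 31 + 30 + 31 + 31 + 28 + 31 + 20 = 345 days


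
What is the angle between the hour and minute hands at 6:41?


Hour hand = 6×30 + 41×0.5 = 200.5°
Minute hand = 41×6 = 246°
Difference = |200.5 - 246| = 45.5°

45.5°


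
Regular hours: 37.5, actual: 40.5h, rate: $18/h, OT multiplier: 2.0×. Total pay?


$783.00

Regular: 37.5h × $18 = $675.00
Overtime: 40.5 - 37.5 = 3.0h
OT pay: 3.0h × $18 × 2.0 = $108.00
Total = $675.00 + $108.00 = $783.00


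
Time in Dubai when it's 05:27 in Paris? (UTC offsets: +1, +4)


08:27

Time difference = UTC+4 - UTC+1 = +3 hours
New hour = (5 + 3) mod 24
= 8 mod 24 = 8
Minutes unchanged → 08:27


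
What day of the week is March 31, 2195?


Tuesday

Zeller's congruence:
q=31, m=3, k=95, j=21
h = (31 + ⌊13×4/5⌋ + 95 + ⌊95/4⌋ + ⌊21/4⌋ - 2×21) mod 7
= (31 + 10 + 95 + 23 + 5 - 42) mod 7
= 122 mod 7 = 3
h=3 → Tuesday


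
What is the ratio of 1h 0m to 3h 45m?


Duration 1: 60 minutes
Duration 2: 225 minutes
Ratio = 60:225
GCD = 15
Simplified = 4:15
As a decimal: 4/15 ≈ 0.27

4:15 (0.27)


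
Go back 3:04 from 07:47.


04:43

Start: 467 minutes from midnight
Subtract: 184 minutes
Remaining: 467 - 184 = 283
Hours: 4, Minutes: 43


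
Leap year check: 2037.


No

Rules: divisible by 4 AND (not by 100 OR by 400)
2037 ÷ 4 = 509 remainder 1 → not divisible by 4
Not divisible by 4 → not a leap year


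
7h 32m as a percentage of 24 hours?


Total minutes: 7×60 + 32 = 452
Day = 24×60 = 1440 minutes
Fraction = 452/1440 ≈ 0.3139
As a percentage: 452/1440 × 100 ≈ 31.39%

0.3139 (31.39%)


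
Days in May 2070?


31 days

Month: May (month 5)
May has 31 days


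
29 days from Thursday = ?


Friday

Start: Thursday (index 3)
(3 + 29) mod 7
= 32 mod 7
= 4
Index 4 → Friday


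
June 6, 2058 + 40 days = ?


Start: June 6, 2058
Add 40 days
June 6 → July 1: 30 - 6 + 1 = 25 days (40 - 25 = 15 left)
July 1 + 15 = July 16, 2058

July 16, 2058


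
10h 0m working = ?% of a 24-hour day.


41.7%

Time: 600 minutes
Day: 1440 minutes
Percentage = (600/1440) × 100 ≈ 41.7%


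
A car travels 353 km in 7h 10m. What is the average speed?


49.3 km/h

Distance: 353 km
Time: 7h 10m = 430 min = 430/60 = 43/6 hours
Speed = 353 ÷ (43/6) = 353 × 6 / 43 = 2118/43 ≈ 49.3 km/h


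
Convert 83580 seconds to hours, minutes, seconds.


Hours: 83580 ÷ 3600 = 23 remainder 780
Minutes: 780 ÷ 60 = 13 remainder 0
Seconds: 0

23h 13m 0s


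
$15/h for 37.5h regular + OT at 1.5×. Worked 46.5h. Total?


Regular: 37.5h × $15 = $562.50
Overtime: 46.5 - 37.5 = 9.0h
OT pay: 9.0h × $15 × 1.5 = $202.50
Total = $562.50 + $202.50 = $765.00

$765.00


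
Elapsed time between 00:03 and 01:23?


1h 20m

End time in minutes: 1×60 + 23 = 83
Start time in minutes: 0×60 + 3 = 3
Difference = 83 - 3 = 80 minutes
= 1 hours 20 minutes


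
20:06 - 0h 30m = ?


Start: 1206 minutes from midnight
Subtract: 30 minutes
Remaining: 1206 - 30 = 1176
Hours: 19, Minutes: 36

19:36


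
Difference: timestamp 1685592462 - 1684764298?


828164 seconds (230.0 hours / 9.59 days)

Difference = 1685592462 - 1684764298 = 828164 seconds
In hours: 828164 / 3600 ≈ 230.0
In days: 828164 / 86400 ≈ 9.59


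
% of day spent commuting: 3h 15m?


13.5%

Time: 195 minutes
Day: 1440 minutes
Percentage = (195/1440) × 100 ≈ 13.5%


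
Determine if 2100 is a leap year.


Rules: divisible by 4 AND (not by 100 OR by 400)
2100 ÷ 4 = 525 exactly → divisible by 4
2100 ÷ 100 = 21 exactly → divisible by 100
2100 ÷ 400 = 5 remainder 100 → not divisible by 400
Divisible by 100 but not by 400 → not a leap year

No


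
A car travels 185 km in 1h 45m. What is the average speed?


105.7 km/h

Distance: 185 km
Time: 1h 45m = 105 min = 105/60 = 7/4 hours
Speed = 185 ÷ (7/4) = 185 × 4 / 7 = 740/7 ≈ 105.7 km/h


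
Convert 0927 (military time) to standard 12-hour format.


Hour: 9
9 < 12 → AM

9:27 AM


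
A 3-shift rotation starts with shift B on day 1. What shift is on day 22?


Shift B

Shifts: A, B, C
Start: B (index 1)
Day 22: (1 + 22 - 1) mod 3
= 22 mod 3
= 1
Index 1 → shift B


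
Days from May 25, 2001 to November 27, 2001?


186 days

From May 25, 2001 to November 27, 2001
Rest of May 2001: 31 - 25 = 6
Full months: June 30, July 31, August 31, September 30, October 31
Days into November 2001: 27
Total = 6 + 30 + 31 + 31 + 30 + 31 + 27 = 186 days


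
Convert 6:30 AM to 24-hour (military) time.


06:30

Input: 6:30 AM
AM hour stays: 6


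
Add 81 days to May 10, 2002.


July 30, 2002

Start: May 10, 2002
Add 81 days
May 10 → June 1: 31 - 10 + 1 = 22 days (81 - 22 = 59 left)
June 1 → July 1: 30 - 1 + 1 = 30 days (59 - 30 = 29 left)
July 1 + 29 = July 30, 2002


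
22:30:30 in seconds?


81030 seconds

Hours: 22 × 3600 = 79200
Minutes: 30 × 60 = 1800
Seconds: 30
Total = 79200 + 1800 + 30 = 81030


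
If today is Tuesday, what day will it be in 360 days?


Friday

Start: Tuesday (index 1)
(1 + 360) mod 7
= 361 mod 7
= 4
Index 4 → Friday


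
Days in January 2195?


31 days

Month: January (month 1)
January has 31 days


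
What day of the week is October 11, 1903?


Sunday

Zeller's congruence:
q=11, m=10, k=3, j=19
h = (11 + ⌊13×11/5⌋ + 3 + ⌊3/4⌋ + ⌊19/4⌋ - 2×19) mod 7
= (11 + 28 + 3 + 0 + 4 - 38) mod 7
= 8 mod 7 = 1
h=1 → Sunday


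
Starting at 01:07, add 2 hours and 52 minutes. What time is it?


Start: 67 minutes from midnight
Add: 172 minutes
Total: 239 minutes
Hours: 239 ÷ 60 = 3 remainder 59

03:59


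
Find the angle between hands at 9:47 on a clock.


11.5°

Hour hand = 9×30 + 47×0.5 = 293.5°
Minute hand = 47×6 = 282°
Difference = |293.5 - 282| = 11.5°


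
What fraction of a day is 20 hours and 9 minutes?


0.8396 (83.96%)

Total minutes: 20×60 + 9 = 1209
Day = 24×60 = 1440 minutes
Fraction = 1209/1440 ≈ 0.8396
As a percentage: 1209/1440 × 100 ≈ 83.96%


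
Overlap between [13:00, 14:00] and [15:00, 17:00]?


0 minutes

Meeting A: 780-840 (in minutes from midnight)
Meeting B: 900-1020
Overlap start = max(780, 900) = 900
Overlap end = min(840, 1020) = 840
Overlap = max(0, 840 - 900) = 0 min


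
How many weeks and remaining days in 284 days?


40 weeks 4 days

Weeks: 284 ÷ 7 = 40 remainder 4


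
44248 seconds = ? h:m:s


12h 17m 28s

Hours: 44248 ÷ 3600 = 12 remainder 1048
Minutes: 1048 ÷ 60 = 17 remainder 28
Seconds: 28


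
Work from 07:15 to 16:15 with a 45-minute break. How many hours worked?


8h 15m (495 minutes)

Total time = (16×60+15) - (7×60+15)
= 975 - 435 = 540 min
Minus break: 540 - 45 = 495 min
= 8h 15m


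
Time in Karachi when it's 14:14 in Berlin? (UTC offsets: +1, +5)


Time difference = UTC+5 - UTC+1 = +4 hours
New hour = (14 + 4) mod 24
= 18 mod 24 = 18
Minutes unchanged → 18:14

18:14


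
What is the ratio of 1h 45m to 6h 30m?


Duration 1: 105 minutes
Duration 2: 390 minutes
Ratio = 105:390
GCD = 15
Simplified = 7:26
As a decimal: 7/26 ≈ 0.27

7:26 (0.27)


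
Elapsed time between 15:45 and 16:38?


End time in minutes: 16×60 + 38 = 998
Start time in minutes: 15×60 + 45 = 945
Difference = 998 - 945 = 53 minutes
= 0 hours 53 minutes

0h 53m


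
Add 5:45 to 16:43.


Start: 1003 minutes from midnight
Add: 345 minutes
Total: 1348 minutes
Hours: 1348 ÷ 60 = 22 remainder 28

22:28


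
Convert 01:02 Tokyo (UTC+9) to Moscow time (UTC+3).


Time difference = UTC+3 - UTC+9 = -6 hours
New hour = (1 -6) mod 24
= -5 mod 24 = 19
Minutes unchanged → 19:02; -5 < 0 → previous day

19:02 (previous day)


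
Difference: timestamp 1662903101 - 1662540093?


Difference = 1662903101 - 1662540093 = 363008 seconds
In hours: 363008 / 3600 ≈ 100.8
In days: 363008 / 86400 ≈ 4.20

363008 seconds (100.8 hours / 4.20 days)


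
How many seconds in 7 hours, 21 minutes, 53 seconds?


26513 seconds

Hours: 7 × 3600 = 25200
Minutes: 21 × 60 = 1260
Seconds: 53
Total = 25200 + 1260 + 53 = 26513


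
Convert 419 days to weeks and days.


59 weeks 6 days

Weeks: 419 ÷ 7 = 59 remainder 6


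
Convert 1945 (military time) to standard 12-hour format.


7:45 PM

Hour: 19
19 - 12 = 7 → PM


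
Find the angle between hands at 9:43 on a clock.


33.5°

Hour hand = 9×30 + 43×0.5 = 291.5°
Minute hand = 43×6 = 258°
Difference = |291.5 - 258| = 33.5°


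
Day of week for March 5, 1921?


Zeller's congruence:
q=5, m=3, k=21, j=19
h = (5 + ⌊13×4/5⌋ + 21 + ⌊21/4⌋ + ⌊19/4⌋ - 2×19) mod 7
= (5 + 10 + 21 + 5 + 4 - 38) mod 7
= 7 mod 7 = 0
h=0 → Saturday

Saturday


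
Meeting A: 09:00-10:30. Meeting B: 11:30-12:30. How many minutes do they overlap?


0 minutes

Meeting A: 540-630 (in minutes from midnight)
Meeting B: 690-750
Overlap start = max(540, 690) = 690
Overlap end = min(630, 750) = 630
Overlap = max(0, 630 - 690) = 0 min


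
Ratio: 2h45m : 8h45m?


Duration 1: 165 minutes
Duration 2: 525 minutes
Ratio = 165:525
GCD = 15
Simplified = 11:35
As a decimal: 11/35 ≈ 0.31

11:35 (0.31)


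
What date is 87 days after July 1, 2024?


Start: July 1, 2024
Add 87 days
July 1 → August 1: 31 - 1 + 1 = 31 days (87 - 31 = 56 left)
August 1 → September 1: 31 - 1 + 1 = 31 days (56 - 31 = 25 left)
September 1 + 25 = September 26, 2024

September 26, 2024


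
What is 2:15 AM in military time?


02:15

Input: 2:15 AM
AM hour stays: 2


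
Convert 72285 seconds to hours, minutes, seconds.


Hours: 72285 ÷ 3600 = 20 remainder 285
Minutes: 285 ÷ 60 = 4 remainder 45
Seconds: 45

20h 4m 45s


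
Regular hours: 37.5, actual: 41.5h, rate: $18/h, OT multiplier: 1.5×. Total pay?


$783.00

Regular: 37.5h × $18 = $675.00
Overtime: 41.5 - 37.5 = 4.0h
OT pay: 4.0h × $18 × 1.5 = $108.00
Total = $675.00 + $108.00 = $783.00


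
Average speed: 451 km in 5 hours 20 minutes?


Distance: 451 km
Time: 5h 20m = 320 min = 320/60 = 16/3 hours
Speed = 451 ÷ (16/3) = 451 × 3 / 16 = 1353/16 ≈ 84.6 km/h

84.6 km/h


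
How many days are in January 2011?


Month: January (month 1)
January has 31 days

31 days


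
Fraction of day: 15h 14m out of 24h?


Total minutes: 15×60 + 14 = 914
Day = 24×60 = 1440 minutes
Fraction = 914/1440 ≈ 0.6347
As a percentage: 914/1440 × 100 ≈ 63.47%

0.6347 (63.47%)


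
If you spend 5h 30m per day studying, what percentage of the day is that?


Time: 330 minutes
Day: 1440 minutes
Percentage = (330/1440) × 100 ≈ 22.9%

22.9%


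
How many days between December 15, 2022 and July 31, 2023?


228 days

From December 15, 2022 to July 31, 2023
Rest of December 2022: 31 - 15 = 16
Full months: January 31, February 2023 28, March 31, April 30, May 31, June 30
Days into July 2023: 31
Total = 16 + 31 + 28 + 31 + 30 + 31 + 30 + 31 = 228 days


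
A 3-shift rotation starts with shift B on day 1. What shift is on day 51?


Shifts: A, B, C
Start: B (index 1)
Day 51: (1 + 51 - 1) mod 3
= 51 mod 3
= 0
Index 0 → shift A

Shift A


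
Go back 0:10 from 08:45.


08:35

Start: 525 minutes from midnight
Subtract: 10 minutes
Remaining: 525 - 10 = 515
Hours: 8, Minutes: 35


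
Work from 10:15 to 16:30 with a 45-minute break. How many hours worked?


5h 30m (330 minutes)

Total time = (16×60+30) - (10×60+15)
= 990 - 615 = 375 min
Minus break: 375 - 45 = 330 min
= 5h 30m


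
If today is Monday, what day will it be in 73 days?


Start: Monday (index 0)
(0 + 73) mod 7
= 73 mod 7
= 3
Index 3 → Thursday

Thursday


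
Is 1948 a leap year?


Yes

Rules: divisible by 4 AND (not by 100 OR by 400)
1948 ÷ 4 = 487 exactly → divisible by 4
1948 ÷ 100 = 19 remainder 48 → not divisible by 100
Divisible by 4 but not by 100 → leap year


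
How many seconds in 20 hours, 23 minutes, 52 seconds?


Hours: 20 × 3600 = 72000
Minutes: 23 × 60 = 1380
Seconds: 52
Total = 72000 + 1380 + 52 = 73432

73432 seconds


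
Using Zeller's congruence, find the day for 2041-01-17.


Zeller's congruence:
q=17, m=13, k=40, j=20
h = (17 + ⌊13×14/5⌋ + 40 + ⌊40/4⌋ + ⌊20/4⌋ - 2×20) mod 7
= (17 + 36 + 40 + 10 + 5 - 40) mod 7
= 68 mod 7 = 5
h=5 → Thursday

Thursday


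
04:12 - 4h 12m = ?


Start: 252 minutes from midnight
Subtract: 252 minutes
Remaining: 252 - 252 = 0
Hours: 0, Minutes: 0

00:00


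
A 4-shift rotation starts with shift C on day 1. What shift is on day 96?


Shifts: A, B, C, D
Start: C (index 2)
Day 96: (2 + 96 - 1) mod 4
= 97 mod 4
= 1
Index 1 → shift B

Shift B


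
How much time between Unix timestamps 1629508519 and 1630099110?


590591 seconds (164.1 hours / 6.84 days)

Difference = 1630099110 - 1629508519 = 590591 seconds
In hours: 590591 / 3600 ≈ 164.1
In days: 590591 / 86400 ≈ 6.84


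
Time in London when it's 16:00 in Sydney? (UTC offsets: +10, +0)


06:00

Time difference = UTC+0 - UTC+10 = -10 hours
New hour = (16 -10) mod 24
= 6 mod 24 = 6
Minutes unchanged → 06:00


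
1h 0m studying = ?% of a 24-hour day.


Time: 60 minutes
Day: 1440 minutes
Percentage = (60/1440) × 100 ≈ 4.2%

4.2%


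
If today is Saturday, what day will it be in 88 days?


Wednesday

Start: Saturday (index 5)
(5 + 88) mod 7
= 93 mod 7
= 2
Index 2 → Wednesday


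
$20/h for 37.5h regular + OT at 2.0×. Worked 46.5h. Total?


Regular: 37.5h × $20 = $750.00
Overtime: 46.5 - 37.5 = 9.0h
OT pay: 9.0h × $20 × 2.0 = $360.00
Total = $750.00 + $360.00 = $1110.00

$1110.00


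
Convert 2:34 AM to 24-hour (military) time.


Input: 2:34 AM
AM hour stays: 2

02:34


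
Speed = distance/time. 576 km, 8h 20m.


Distance: 576 km
Time: 8h 20m = 500 min = 500/60 = 25/3 hours
Speed = 576 ÷ (25/3) = 576 × 3 / 25 = 1728/25 ≈ 69.1 km/h

69.1 km/h


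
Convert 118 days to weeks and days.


16 weeks 6 days

Weeks: 118 ÷ 7 = 16 remainder 6


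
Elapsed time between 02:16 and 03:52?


1h 36m

End time in minutes: 3×60 + 52 = 232
Start time in minutes: 2×60 + 16 = 136
Difference = 232 - 136 = 96 minutes
= 1 hours 36 minutes


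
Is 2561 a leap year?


Rules: divisible by 4 AND (not by 100 OR by 400)
2561 ÷ 4 = 640 remainder 1 → not divisible by 4
Not divisible by 4 → not a leap year

No


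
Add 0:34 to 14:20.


14:54

Start: 860 minutes from midnight
Add: 34 minutes
Total: 894 minutes
Hours: 894 ÷ 60 = 14 remainder 54


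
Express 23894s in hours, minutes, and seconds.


Hours: 23894 ÷ 3600 = 6 remainder 2294
Minutes: 2294 ÷ 60 = 38 remainder 14
Seconds: 14

6h 38m 14s


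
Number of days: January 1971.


Month: January (month 1)
January has 31 days

31 days


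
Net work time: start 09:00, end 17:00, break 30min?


Total time = (17×60+0) - (9×60+0)
= 1020 - 540 = 480 min
Minus break: 480 - 30 = 450 min
= 7h 30m

7h 30m (450 minutes)


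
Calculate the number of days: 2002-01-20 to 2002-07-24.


185 days

From January 20, 2002 to July 24, 2002
Rest of January 2002: 31 - 20 = 11
Full months: February 2002 28, March 31, April 30, May 31, June 30
Days into July 2002: 24
Total = 11 + 28 + 31 + 30 + 31 + 30 + 24 = 185 days


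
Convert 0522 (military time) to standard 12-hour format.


5:22 AM

Hour: 5
5 < 12 → AM


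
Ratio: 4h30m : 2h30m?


Duration 1: 270 minutes
Duration 2: 150 minutes
Ratio = 270:150
GCD = 30
Simplified = 9:5
As a decimal: 9/5 = 1.80

9:5 (1.80)


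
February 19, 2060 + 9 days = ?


Start: February 19, 2060
Add 9 days
February 19 + 9 = February 28, 2060

February 28, 2060


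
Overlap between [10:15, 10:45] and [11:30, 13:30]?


Meeting A: 615-645 (in minutes from midnight)
Meeting B: 690-810
Overlap start = max(615, 690) = 690
Overlap end = min(645, 810) = 645
Overlap = max(0, 645 - 690) = 0 min

0 minutes


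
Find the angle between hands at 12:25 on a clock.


137.5°

Hour hand (12 ≡ 0 on the dial): 0×30 + 25×0.5 = 12.5°
Minute hand = 25×6 = 150°
Difference = |12.5 - 150| = 137.5°


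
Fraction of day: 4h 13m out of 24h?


Total minutes: 4×60 + 13 = 253
Day = 24×60 = 1440 minutes
Fraction = 253/1440 ≈ 0.1757
As a percentage: 253/1440 × 100 ≈ 17.57%

0.1757 (17.57%)


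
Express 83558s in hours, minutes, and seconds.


Hours: 83558 ÷ 3600 = 23 remainder 758
Minutes: 758 ÷ 60 = 12 remainder 38
Seconds: 38

23h 12m 38s


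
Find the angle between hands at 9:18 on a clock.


171.0°

Hour hand = 9×30 + 18×0.5 = 279.0°
Minute hand = 18×6 = 108°
Difference = |279.0 - 108| = 171.0°


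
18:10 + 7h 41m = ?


Start: 1090 minutes from midnight
Add: 461 minutes
Total: 1551 minutes
Hours: 1551 ÷ 60 = 25 remainder 51
25 ≥ 24 → 25 - 24 = 1 (next day)

01:51 (next day)


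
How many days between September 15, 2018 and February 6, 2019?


From September 15, 2018 to February 6, 2019
Rest of September 2018: 30 - 15 = 15
Full months: October 31, November 30, December 31, January 31
Days into February 2019: 6
Total = 15 + 31 + 30 + 31 + 31 + 6 = 144 days

144 days


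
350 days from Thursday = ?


Thursday

Start: Thursday (index 3)
(3 + 350) mod 7
= 353 mod 7
= 3
Index 3 → Thursday


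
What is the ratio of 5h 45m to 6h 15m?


23:25 (0.92)

Duration 1: 345 minutes
Duration 2: 375 minutes
Ratio = 345:375
GCD = 15
Simplified = 23:25
As a decimal: 23/25 = 0.92


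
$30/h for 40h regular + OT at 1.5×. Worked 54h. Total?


Regular: 40h × $30 = $1200.00
Overtime: 54 - 40 = 14h
OT pay: 14h × $30 × 1.5 = $630.00
Total = $1200.00 + $630.00 = $1830.00

$1830.00


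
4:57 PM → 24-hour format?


16:57

Input: 4:57 PM
PM: 4 + 12 = 16


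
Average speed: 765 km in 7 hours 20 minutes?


104.3 km/h

Distance: 765 km
Time: 7h 20m = 440 min = 440/60 = 22/3 hours
Speed = 765 ÷ (22/3) = 765 × 3 / 22 = 2295/22 ≈ 104.3 km/h


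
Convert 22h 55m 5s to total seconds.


82505 seconds

Hours: 22 × 3600 = 79200
Minutes: 55 × 60 = 3300
Seconds: 5
Total = 79200 + 3300 + 5 = 82505


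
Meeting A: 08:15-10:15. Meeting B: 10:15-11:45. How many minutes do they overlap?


0 minutes

Meeting A: 495-615 (in minutes from midnight)
Meeting B: 615-705
Overlap start = max(495, 615) = 615
Overlap end = min(615, 705) = 615
Overlap = max(0, 615 - 615) = 0 min


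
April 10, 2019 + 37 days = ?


Start: April 10, 2019
Add 37 days
April 10 → May 1: 30 - 10 + 1 = 21 days (37 - 21 = 16 left)
May 1 + 16 = May 17, 2019

May 17, 2019


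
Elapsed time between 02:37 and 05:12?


2h 35m

End time in minutes: 5×60 + 12 = 312
Start time in minutes: 2×60 + 37 = 157
Difference = 312 - 157 = 155 minutes
= 2 hours 35 minutes


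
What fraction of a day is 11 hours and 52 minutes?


0.4944 (49.44%)

Total minutes: 11×60 + 52 = 712
Day = 24×60 = 1440 minutes
Fraction = 712/1440 ≈ 0.4944
As a percentage: 712/1440 × 100 ≈ 49.44%


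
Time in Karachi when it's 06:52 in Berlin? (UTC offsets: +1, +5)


Time difference = UTC+5 - UTC+1 = +4 hours
New hour = (6 + 4) mod 24
= 10 mod 24 = 10
Minutes unchanged → 10:52

10:52


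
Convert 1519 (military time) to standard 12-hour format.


Hour: 15
15 - 12 = 3 → PM

3:19 PM


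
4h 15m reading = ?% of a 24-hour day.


17.7%

Time: 255 minutes
Day: 1440 minutes
Percentage = (255/1440) × 100 ≈ 17.7%


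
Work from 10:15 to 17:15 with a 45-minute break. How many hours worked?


6h 15m (375 minutes)

Total time = (17×60+15) - (10×60+15)
= 1035 - 615 = 420 min
Minus break: 420 - 45 = 375 min
= 6h 15m


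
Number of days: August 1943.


Month: August (month 8)
August has 31 days

31 days


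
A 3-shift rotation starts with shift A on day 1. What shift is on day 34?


Shifts: A, B, C
Start: A (index 0)
Day 34: (0 + 34 - 1) mod 3
= 33 mod 3
= 0
Index 0 → shift A

Shift A


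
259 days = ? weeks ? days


Weeks: 259 ÷ 7 = 37 remainder 0

37 weeks 0 days


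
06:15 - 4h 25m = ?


Start: 375 minutes from midnight
Subtract: 265 minutes
Remaining: 375 - 265 = 110
Hours: 1, Minutes: 50

01:50


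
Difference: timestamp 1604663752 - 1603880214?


783538 seconds (217.6 hours / 9.07 days)

Difference = 1604663752 - 1603880214 = 783538 seconds
In hours: 783538 / 3600 ≈ 217.6
In days: 783538 / 86400 ≈ 9.07


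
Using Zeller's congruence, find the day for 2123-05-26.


Zeller's congruence:
q=26, m=5, k=23, j=21
h = (26 + ⌊13×6/5⌋ + 23 + ⌊23/4⌋ + ⌊21/4⌋ - 2×21) mod 7
= (26 + 15 + 23 + 5 + 5 - 42) mod 7
= 32 mod 7 = 4
h=4 → Wednesday

Wednesday


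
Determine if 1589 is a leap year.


No

Rules: divisible by 4 AND (not by 100 OR by 400)
1589 ÷ 4 = 397 remainder 1 → not divisible by 4
Not divisible by 4 → not a leap year


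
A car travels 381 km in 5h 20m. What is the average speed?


Distance: 381 km
Time: 5h 20m = 320 min = 320/60 = 16/3 hours
Speed = 381 ÷ (16/3) = 381 × 3 / 16 = 1143/16 ≈ 71.4 km/h

71.4 km/h


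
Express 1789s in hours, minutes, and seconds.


Hours: 1789 ÷ 3600 = 0 remainder 1789
Minutes: 1789 ÷ 60 = 29 remainder 49
Seconds: 49

0h 29m 49s


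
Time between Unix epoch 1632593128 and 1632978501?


Difference = 1632978501 - 1632593128 = 385373 seconds
In hours: 385373 / 3600 ≈ 107.0
In days: 385373 / 86400 ≈ 4.46

385373 seconds (107.0 hours / 4.46 days)


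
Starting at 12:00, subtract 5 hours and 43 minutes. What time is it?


Start: 720 minutes from midnight
Subtract: 343 minutes
Remaining: 720 - 343 = 377
Hours: 6, Minutes: 17

06:17


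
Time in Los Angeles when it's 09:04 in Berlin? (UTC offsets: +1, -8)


00:04

Time difference = UTC-8 - UTC+1 = -9 hours
New hour = (9 -9) mod 24
= 0 mod 24 = 0
Minutes unchanged → 00:04


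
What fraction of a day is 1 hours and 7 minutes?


Total minutes: 1×60 + 7 = 67
Day = 24×60 = 1440 minutes
Fraction = 67/1440 ≈ 0.0465
As a percentage: 67/1440 × 100 ≈ 4.65%

0.0465 (4.65%)


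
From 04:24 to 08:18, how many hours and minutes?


End time in minutes: 8×60 + 18 = 498
Start time in minutes: 4×60 + 24 = 264
Difference = 498 - 264 = 234 minutes
= 3 hours 54 minutes

3h 54m


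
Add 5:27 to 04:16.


09:43

Start: 256 minutes from midnight
Add: 327 minutes
Total: 583 minutes
Hours: 583 ÷ 60 = 9 remainder 43


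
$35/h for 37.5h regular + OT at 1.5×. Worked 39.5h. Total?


Regular: 37.5h × $35 = $1312.50
Overtime: 39.5 - 37.5 = 2.0h
OT pay: 2.0h × $35 × 1.5 = $105.00
Total = $1312.50 + $105.00 = $1417.50

$1417.50


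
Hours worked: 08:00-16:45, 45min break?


Total time = (16×60+45) - (8×60+0)
= 1005 - 480 = 525 min
Minus break: 525 - 45 = 480 min
= 8h 0m

8h 0m (480 minutes)


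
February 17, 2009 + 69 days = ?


April 27, 2009

Start: February 17, 2009
Add 69 days
February 17 → March 1: 28 - 17 + 1 = 12 days (69 - 12 = 57 left)
March 1 → April 1: 31 - 1 + 1 = 31 days (57 - 31 = 26 left)
April 1 + 26 = April 27, 2009


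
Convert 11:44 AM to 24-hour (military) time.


Input: 11:44 AM
AM hour stays: 11

11:44


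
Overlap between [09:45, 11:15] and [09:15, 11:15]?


Meeting A: 585-675 (in minutes from midnight)
Meeting B: 555-675
Overlap start = max(585, 555) = 585
Overlap end = min(675, 675) = 675
Overlap = max(0, 675 - 585) = 90 min

90 minutes


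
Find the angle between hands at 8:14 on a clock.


163.0°

Hour hand = 8×30 + 14×0.5 = 247.0°
Minute hand = 14×6 = 84°
Difference = |247.0 - 84| = 163.0°


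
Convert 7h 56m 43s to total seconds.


Hours: 7 × 3600 = 25200
Minutes: 56 × 60 = 3360
Seconds: 43
Total = 25200 + 3360 + 43 = 28603

28603 seconds


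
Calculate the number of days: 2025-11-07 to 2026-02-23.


From November 7, 2025 to February 23, 2026
Rest of November 2025: 30 - 7 = 23
Full months: December 31, January 31
Days into February 2026: 23
Total = 23 + 31 + 31 + 23 = 108 days

108 days


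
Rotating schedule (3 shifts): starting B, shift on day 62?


Shifts: A, B, C
Start: B (index 1)
Day 62: (1 + 62 - 1) mod 3
= 62 mod 3
= 2
Index 2 → shift C

Shift C


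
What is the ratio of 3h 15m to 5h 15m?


13:21 (0.62)

Duration 1: 195 minutes
Duration 2: 315 minutes
Ratio = 195:315
GCD = 15
Simplified = 13:21
As a decimal: 13/21 ≈ 0.62


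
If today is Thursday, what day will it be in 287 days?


Thursday

Start: Thursday (index 3)
(3 + 287) mod 7
= 290 mod 7
= 3
Index 3 → Thursday
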